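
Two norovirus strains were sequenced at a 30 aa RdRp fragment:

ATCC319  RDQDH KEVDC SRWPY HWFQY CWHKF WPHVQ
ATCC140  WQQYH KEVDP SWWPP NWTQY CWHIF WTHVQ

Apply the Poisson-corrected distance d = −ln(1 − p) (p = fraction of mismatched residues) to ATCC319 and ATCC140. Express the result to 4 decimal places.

Differing sites — 1:R/W; 2:D/Q; 4:D/Y; 10:C/P; 12:R/W; 15:Y/P; 16:H/N; 18:F/T; 24:K/I; 27:P/T.
p = 10/30 = 0.333333.
d = −ln(1 − 0.333333) = −ln(0.666667) = 0.4055.

0.4055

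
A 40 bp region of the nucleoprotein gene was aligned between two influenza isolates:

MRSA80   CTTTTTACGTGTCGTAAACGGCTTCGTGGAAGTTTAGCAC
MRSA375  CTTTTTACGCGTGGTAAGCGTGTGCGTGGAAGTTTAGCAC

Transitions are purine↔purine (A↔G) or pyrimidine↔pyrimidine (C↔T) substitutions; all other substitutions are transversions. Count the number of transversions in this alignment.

Mismatches occur at site 10 (T↔C, transition), site 13 (C↔G, transversion), site 18 (A↔G, transition), site 21 (G↔T, transversion), site 22 (C↔G, transversion), site 24 (T↔G, transversion).
Of the 6 differences, 2 transitions and 4 transversions, so the answer is 4.

4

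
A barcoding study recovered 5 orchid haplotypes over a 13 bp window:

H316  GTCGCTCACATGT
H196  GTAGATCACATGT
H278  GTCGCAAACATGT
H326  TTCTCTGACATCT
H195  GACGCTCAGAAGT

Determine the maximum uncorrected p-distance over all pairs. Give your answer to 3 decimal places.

0.538

Pairwise Hamming distances:
  H316 vs H196: 2
  H316 vs H278: 2
  H316 vs H326: 4
  H316 vs H195: 3
  H196 vs H278: 4
  H196 vs H326: 6
  H196 vs H195: 5
  H278 vs H326: 5
  H278 vs H195: 5
  H326 vs H195: 7
The largest is 7 mismatches, between H326 and H195; p = 7/13 = 0.538.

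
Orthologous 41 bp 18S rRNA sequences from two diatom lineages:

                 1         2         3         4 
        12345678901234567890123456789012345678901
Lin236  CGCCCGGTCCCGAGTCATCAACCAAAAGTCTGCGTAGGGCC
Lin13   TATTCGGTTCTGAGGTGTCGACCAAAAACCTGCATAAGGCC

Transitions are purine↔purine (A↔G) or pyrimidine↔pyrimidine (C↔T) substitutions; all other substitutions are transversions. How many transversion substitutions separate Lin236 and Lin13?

Mismatches occur at site 1 (C↔T, transition), site 2 (G↔A, transition), site 3 (C↔T, transition), site 4 (C↔T, transition), site 9 (C↔T, transition), site 11 (C↔T, transition), site 15 (T↔G, transversion), site 16 (C↔T, transition), site 17 (A↔G, transition), site 20 (A↔G, transition), site 28 (G↔A, transition), site 29 (T↔C, transition), site 34 (G↔A, transition), site 37 (G↔A, transition).
Of the 14 differences, 13 transitions and 1 transversion, so the answer is 1.

1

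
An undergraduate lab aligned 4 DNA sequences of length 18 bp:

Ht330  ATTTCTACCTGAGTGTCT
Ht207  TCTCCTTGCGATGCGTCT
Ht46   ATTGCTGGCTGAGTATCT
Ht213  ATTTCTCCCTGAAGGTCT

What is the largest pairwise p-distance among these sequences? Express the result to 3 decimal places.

0.556

Pairwise Hamming distances:
  Ht330 vs Ht207: 9
  Ht330 vs Ht46: 4
  Ht330 vs Ht213: 3
  Ht207 vs Ht46: 9
  Ht207 vs Ht213: 10
  Ht46 vs Ht213: 6
The largest is 10 mismatches, between Ht207 and Ht213; p = 10/18 = 0.556.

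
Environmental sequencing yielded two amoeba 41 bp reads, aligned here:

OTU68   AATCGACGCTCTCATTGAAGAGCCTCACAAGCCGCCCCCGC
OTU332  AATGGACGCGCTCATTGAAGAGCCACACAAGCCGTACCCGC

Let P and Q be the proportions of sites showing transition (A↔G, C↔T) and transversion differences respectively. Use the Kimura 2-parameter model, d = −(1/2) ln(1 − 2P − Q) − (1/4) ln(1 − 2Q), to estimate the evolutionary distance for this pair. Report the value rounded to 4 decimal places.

The sequences differ at positions 4 (C/G, transversion), 10 (T/G, transversion), 25 (T/A, transversion), 35 (C/T, transition), 36 (C/A, transversion).
Of the 5 differences, 1 transition and 4 transversions over 41 sites: P = 1/41 = 0.024390, Q = 4/41 = 0.097561.
d = −0.5·ln(0.853659) − 0.25·ln(0.804878) = −0.5·(-0.158223) − 0.25·(-0.217065) = 0.1334.

0.1334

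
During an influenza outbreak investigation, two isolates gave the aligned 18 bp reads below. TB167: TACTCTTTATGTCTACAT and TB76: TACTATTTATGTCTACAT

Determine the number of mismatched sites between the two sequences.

A single mismatch occurs at site 5 (C→A).
That gives 1 mismatch out of 18 aligned sites, so the Hamming distance is 1.

1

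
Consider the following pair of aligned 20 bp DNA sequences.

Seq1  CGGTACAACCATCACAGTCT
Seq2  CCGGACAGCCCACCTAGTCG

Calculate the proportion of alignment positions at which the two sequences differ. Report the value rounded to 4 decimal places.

0.4000

Mismatches occur at site 2 (G→C), site 4 (T→G), site 8 (A→G), site 11 (A→C), site 12 (T→A), site 14 (A→C), site 15 (C→T), site 20 (T→G).
There are 8 differences over 20 sites, so p = 8/20 = 0.4000.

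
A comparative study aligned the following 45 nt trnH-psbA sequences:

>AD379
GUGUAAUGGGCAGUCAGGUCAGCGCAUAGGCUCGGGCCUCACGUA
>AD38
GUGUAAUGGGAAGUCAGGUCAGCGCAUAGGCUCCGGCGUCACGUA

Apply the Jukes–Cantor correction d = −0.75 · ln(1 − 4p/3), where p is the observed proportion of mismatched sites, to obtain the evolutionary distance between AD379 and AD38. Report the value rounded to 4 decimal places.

0.0698

Mismatches occur at site 11 (C→A), site 34 (G→C), site 38 (C→G).
p = 3/45 = 0.066667.
d = −0.75 · ln(1 − (4/3)·0.066667) = −0.75 · ln(0.911111) = −0.75 · (-0.093091) = 0.0698.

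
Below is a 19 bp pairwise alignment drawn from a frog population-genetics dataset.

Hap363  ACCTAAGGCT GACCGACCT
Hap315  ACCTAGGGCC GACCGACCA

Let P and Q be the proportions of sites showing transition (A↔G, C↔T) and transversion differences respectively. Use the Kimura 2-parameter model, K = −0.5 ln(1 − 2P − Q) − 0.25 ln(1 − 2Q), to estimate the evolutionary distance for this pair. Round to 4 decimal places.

Mismatches occur at site 6 (A↔G, transition), site 10 (T↔C, transition), site 19 (T↔A, transversion).
Of the 3 differences, 2 transitions and 1 transversion over 19 sites: P = 2/19 = 0.105263, Q = 1/19 = 0.052632.
d = −0.5·ln(0.736842) − 0.25·ln(0.894736) = −0.5·(-0.305382) − 0.25·(-0.111227) = 0.1805.

0.1805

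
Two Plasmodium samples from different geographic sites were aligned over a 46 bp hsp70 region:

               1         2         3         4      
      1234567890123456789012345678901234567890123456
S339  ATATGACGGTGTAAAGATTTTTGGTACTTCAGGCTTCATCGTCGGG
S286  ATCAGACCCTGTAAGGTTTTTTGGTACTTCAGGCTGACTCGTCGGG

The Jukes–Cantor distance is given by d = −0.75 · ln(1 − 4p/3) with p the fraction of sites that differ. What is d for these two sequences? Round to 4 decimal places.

0.2267

Mismatches occur at site 3 (A→C), site 4 (T→A), site 8 (G→C), site 9 (G→C), site 15 (A→G), site 17 (A→T), site 36 (T→G), site 37 (C→A), site 38 (A→C).
p = 9/46 = 0.195652.
d = −0.75 · ln(1 − (4/3)·0.195652) = −0.75 · ln(0.739131) = −0.75 · (-0.302280) = 0.2267.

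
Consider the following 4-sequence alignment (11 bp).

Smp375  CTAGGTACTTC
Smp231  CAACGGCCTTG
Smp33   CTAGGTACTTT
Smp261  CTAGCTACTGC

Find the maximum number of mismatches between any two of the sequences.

Pairwise Hamming distances:
  Smp375 vs Smp231: 5
  Smp375 vs Smp33: 1
  Smp375 vs Smp261: 2
  Smp231 vs Smp33: 5
  Smp231 vs Smp261: 7
  Smp33 vs Smp261: 3
The largest is 7, between Smp231 and Smp261.

7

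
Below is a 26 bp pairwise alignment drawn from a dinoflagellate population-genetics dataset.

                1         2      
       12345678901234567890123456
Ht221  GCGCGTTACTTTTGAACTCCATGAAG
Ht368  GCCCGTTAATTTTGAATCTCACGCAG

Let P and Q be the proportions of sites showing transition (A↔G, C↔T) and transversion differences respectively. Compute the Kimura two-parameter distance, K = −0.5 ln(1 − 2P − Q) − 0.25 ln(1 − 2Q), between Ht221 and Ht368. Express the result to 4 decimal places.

0.3406

Mismatches occur at site 3 (G/C, transversion), site 9 (C/A, transversion), site 17 (C/T, transition), site 18 (T/C, transition), site 19 (C/T, transition), site 22 (T/C, transition), site 24 (A/C, transversion).
Of the 7 differences, 4 transitions and 3 transversions over 26 sites: P = 4/26 = 0.153846, Q = 3/26 = 0.115385.
d = −0.5·ln(0.576923) − 0.25·ln(0.769230) = −0.5·(-0.550046) − 0.25·(-0.262365) = 0.3406.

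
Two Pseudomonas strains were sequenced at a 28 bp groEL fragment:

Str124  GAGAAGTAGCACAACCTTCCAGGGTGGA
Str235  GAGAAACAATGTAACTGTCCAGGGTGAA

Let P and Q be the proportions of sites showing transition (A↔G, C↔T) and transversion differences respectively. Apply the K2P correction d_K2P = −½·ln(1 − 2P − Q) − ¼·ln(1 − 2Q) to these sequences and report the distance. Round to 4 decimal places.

The sequences differ at positions 6 (G/A, transition), 7 (T/C, transition), 9 (G/A, transition), 10 (C/T, transition), 11 (A/G, transition), 12 (C/T, transition), 16 (C/T, transition), 17 (T/G, transversion), 27 (G/A, transition).
Of the 9 differences, 8 transitions and 1 transversion over 28 sites: P = 8/28 = 0.285714, Q = 1/28 = 0.035714.
d = −0.5·ln(0.392858) − 0.25·ln(0.928572) = −0.5·(-0.934307) − 0.25·(-0.074107) = 0.4857.

0.4857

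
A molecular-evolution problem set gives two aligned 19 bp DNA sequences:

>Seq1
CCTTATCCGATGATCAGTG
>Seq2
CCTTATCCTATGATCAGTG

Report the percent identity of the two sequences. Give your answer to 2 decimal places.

94.74%

Differing sites — 9:G/T.
18 of the 19 sites match, so the percent identity is 18/19 × 100 = 94.74%.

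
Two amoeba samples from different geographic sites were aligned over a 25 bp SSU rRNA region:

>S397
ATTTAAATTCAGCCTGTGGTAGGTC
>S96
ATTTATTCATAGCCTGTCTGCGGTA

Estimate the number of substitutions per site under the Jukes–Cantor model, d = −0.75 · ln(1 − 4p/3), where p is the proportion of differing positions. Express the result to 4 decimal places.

The sequences differ at positions 6 (A/T), 7 (A/T), 8 (T/C), 9 (T/A), 10 (C/T), 18 (G/C), 19 (G/T), 20 (T/G), 21 (A/C), 25 (C/A).
p = 10/25 = 0.400000.
d = −0.75 · ln(1 − (4/3)·0.400000) = −0.75 · ln(0.466667) = −0.75 · (-0.762139) = 0.5716.

0.5716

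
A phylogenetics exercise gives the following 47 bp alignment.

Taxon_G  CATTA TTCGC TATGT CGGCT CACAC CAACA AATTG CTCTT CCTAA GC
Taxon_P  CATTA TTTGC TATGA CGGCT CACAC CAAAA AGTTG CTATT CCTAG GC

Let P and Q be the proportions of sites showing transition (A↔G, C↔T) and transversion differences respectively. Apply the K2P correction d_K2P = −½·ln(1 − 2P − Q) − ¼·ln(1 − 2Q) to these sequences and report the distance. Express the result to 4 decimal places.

Mismatches occur at site 8 (C→T, transition), site 15 (T→A, transversion), site 29 (C→A, transversion), site 32 (A→G, transition), site 38 (C→A, transversion), site 45 (A→G, transition).
Of the 6 differences, 3 transitions and 3 transversions over 47 sites: P = 3/47 = 0.063830, Q = 3/47 = 0.063830.
d = −0.5·ln(0.808510) − 0.25·ln(0.872340) = −0.5·(-0.212562) − 0.25·(-0.136576) = 0.1404.

0.1404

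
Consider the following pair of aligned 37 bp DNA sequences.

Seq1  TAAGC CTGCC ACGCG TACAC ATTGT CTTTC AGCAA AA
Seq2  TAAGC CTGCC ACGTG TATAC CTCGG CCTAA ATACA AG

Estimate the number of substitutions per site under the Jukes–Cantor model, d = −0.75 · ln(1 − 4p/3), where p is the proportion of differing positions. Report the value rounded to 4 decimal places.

The sequences differ at positions 14 (C/T), 18 (C/T), 21 (A/C), 23 (T/C), 25 (T/G), 27 (T/C), 29 (T/A), 30 (C/A), 32 (G/T), 33 (C/A), 34 (A/C), 37 (A/G).
p = 12/37 = 0.324324.
d = −0.75 · ln(1 − (4/3)·0.324324) = −0.75 · ln(0.567568) = −0.75 · (-0.566395) = 0.4248.

0.4248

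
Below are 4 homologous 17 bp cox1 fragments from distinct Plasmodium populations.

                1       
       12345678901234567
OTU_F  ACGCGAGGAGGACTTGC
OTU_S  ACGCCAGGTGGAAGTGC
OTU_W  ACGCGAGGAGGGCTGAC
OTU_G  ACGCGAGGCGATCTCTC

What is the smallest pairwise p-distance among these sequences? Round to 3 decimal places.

0.176

Pairwise Hamming distances:
  OTU_F vs OTU_S: 4
  OTU_F vs OTU_W: 3
  OTU_F vs OTU_G: 5
  OTU_S vs OTU_W: 7
  OTU_S vs OTU_G: 8
  OTU_W vs OTU_G: 5
The smallest is 3 mismatches, between OTU_F and OTU_W; p = 3/17 = 0.176.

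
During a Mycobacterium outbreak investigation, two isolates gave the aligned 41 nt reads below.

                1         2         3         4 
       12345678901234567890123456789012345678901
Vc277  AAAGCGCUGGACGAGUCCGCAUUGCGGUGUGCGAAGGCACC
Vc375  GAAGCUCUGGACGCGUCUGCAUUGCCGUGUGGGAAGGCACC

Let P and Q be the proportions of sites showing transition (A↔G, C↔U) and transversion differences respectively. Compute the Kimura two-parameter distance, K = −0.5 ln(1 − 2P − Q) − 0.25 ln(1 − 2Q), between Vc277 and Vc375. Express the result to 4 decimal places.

0.1628

Differing sites — 1:A/G (Ti); 6:G/U (Tv); 14:A/C (Tv); 18:C/U (Ti); 26:G/C (Tv); 32:C/G (Tv).
Of the 6 differences, 2 transitions and 4 transversions over 41 sites: P = 2/41 = 0.048780, Q = 4/41 = 0.097561.
d = −0.5·ln(0.804879) − 0.25·ln(0.804878) = −0.5·(-0.217063) − 0.25·(-0.217065) = 0.1628.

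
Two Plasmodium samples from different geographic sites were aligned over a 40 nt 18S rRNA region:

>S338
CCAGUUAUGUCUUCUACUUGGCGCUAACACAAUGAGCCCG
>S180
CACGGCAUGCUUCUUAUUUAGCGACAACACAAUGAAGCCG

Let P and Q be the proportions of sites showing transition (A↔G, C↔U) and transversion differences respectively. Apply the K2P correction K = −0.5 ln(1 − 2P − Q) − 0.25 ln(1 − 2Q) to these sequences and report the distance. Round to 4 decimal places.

Differing sites — 2:C/A (Tv); 3:A/C (Tv); 5:U/G (Tv); 6:U/C (Ti); 10:U/C (Ti); 11:C/U (Ti); 13:U/C (Ti); 14:C/U (Ti); 17:C/U (Ti); 20:G/A (Ti); 24:C/A (Tv); 25:U/C (Ti); 36:G/A (Ti); 37:C/G (Tv).
Of the 14 differences, 9 transitions and 5 transversions over 40 sites: P = 9/40 = 0.225000, Q = 5/40 = 0.125000.
d = −0.5·ln(0.425000) − 0.25·ln(0.750000) = −0.5·(-0.855666) − 0.25·(-0.287682) = 0.4998.

0.4998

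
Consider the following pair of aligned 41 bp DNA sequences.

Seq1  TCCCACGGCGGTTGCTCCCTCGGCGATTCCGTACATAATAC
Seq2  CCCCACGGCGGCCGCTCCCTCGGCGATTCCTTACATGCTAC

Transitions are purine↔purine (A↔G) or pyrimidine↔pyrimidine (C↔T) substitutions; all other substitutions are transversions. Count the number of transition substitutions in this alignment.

4

The sequences differ at positions 1 (T/C, transition), 12 (T/C, transition), 13 (T/C, transition), 31 (G/T, transversion), 37 (A/G, transition), 38 (A/C, transversion).
Of the 6 differences, 4 transitions and 2 transversions, so the answer is 4.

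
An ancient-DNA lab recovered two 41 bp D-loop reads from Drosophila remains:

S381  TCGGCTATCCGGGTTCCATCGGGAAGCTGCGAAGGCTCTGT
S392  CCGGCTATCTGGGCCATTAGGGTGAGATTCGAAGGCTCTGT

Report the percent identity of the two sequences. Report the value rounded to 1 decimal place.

68.3%

The sequences differ at positions 1 (T/C), 10 (C/T), 14 (T/C), 15 (T/C), 16 (C/A), 17 (C/T), 18 (A/T), 19 (T/A), 20 (C/G), 23 (G/T), 24 (A/G), 27 (C/A), 29 (G/T).
28 of the 41 sites match, so the percent identity is 28/41 × 100 = 68.3%.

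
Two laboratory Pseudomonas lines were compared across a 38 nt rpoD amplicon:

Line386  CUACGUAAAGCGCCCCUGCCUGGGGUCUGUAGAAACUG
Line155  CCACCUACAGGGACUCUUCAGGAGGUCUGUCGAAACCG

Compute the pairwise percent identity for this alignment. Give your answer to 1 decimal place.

68.4%

Differing sites — 2:U/C; 5:G/C; 8:A/C; 11:C/G; 13:C/A; 15:C/U; 18:G/U; 20:C/A; 21:U/G; 23:G/A; 31:A/C; 37:U/C.
26 of the 38 sites match, so the percent identity is 26/38 × 100 = 68.4%.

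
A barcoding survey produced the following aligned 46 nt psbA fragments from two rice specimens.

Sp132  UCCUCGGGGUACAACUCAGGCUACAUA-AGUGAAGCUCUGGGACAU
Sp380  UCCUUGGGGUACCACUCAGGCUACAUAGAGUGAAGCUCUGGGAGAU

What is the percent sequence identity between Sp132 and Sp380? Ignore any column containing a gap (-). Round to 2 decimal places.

Excluding the 1 gap column leaves 45 comparable sites.
Differing sites — 5:C/U; 13:A/C; 44:C/G.
42 of the 45 comparable sites match, so the percent identity is 42/45 × 100 = 93.33%.

93.33%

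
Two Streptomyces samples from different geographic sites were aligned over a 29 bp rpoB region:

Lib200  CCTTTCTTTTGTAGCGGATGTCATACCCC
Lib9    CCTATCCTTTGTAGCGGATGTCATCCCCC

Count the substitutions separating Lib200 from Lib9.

3

Differing sites — 4:T/A; 7:T/C; 25:A/C.
That gives 3 mismatches out of 29 aligned sites, so the Hamming distance is 3.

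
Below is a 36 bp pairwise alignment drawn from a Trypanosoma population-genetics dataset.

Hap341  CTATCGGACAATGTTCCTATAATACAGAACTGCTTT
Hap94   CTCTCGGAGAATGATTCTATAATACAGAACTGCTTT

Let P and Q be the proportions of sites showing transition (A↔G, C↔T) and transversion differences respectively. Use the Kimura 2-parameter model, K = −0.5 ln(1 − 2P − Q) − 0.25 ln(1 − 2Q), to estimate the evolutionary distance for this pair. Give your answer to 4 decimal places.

Differing sites — 3:A/C (Tv); 9:C/G (Tv); 14:T/A (Tv); 16:C/T (Ti).
Of the 4 differences, 1 transition and 3 transversions over 36 sites: P = 1/36 = 0.027778, Q = 3/36 = 0.083333.
d = −0.5·ln(0.861111) − 0.25·ln(0.833334) = −0.5·(-0.149532) − 0.25·(-0.182321) = 0.1203.

0.1203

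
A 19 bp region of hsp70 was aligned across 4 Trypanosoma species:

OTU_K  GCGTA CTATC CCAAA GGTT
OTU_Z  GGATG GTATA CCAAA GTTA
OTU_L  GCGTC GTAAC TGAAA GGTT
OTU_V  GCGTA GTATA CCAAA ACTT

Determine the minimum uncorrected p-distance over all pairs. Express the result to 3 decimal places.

0.211

Pairwise Hamming distances:
  OTU_K vs OTU_Z: 7
  OTU_K vs OTU_L: 5
  OTU_K vs OTU_V: 4
  OTU_Z vs OTU_L: 9
  OTU_Z vs OTU_V: 6
  OTU_L vs OTU_V: 7
The smallest is 4 mismatches, between OTU_K and OTU_V; p = 4/19 = 0.211.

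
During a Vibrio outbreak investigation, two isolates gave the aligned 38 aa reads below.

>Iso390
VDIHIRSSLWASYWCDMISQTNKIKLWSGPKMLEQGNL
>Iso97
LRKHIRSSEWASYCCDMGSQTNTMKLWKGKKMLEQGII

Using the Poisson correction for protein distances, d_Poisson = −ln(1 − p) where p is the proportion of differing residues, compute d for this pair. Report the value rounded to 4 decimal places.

Differing sites — 1:V/L; 2:D/R; 3:I/K; 9:L/E; 14:W/C; 18:I/G; 23:K/T; 24:I/M; 28:S/K; 30:P/K; 37:N/I; 38:L/I.
p = 12/38 = 0.315789.
d = −ln(1 − 0.315789) = −ln(0.684211) = 0.3795.

0.3795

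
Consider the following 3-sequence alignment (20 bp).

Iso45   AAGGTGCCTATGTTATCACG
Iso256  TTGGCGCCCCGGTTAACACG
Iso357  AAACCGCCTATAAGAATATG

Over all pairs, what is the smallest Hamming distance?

Pairwise Hamming distances:
  Iso45 vs Iso256: 7
  Iso45 vs Iso357: 9
  Iso256 vs Iso357: 12
The smallest is 7, between Iso45 and Iso256.

7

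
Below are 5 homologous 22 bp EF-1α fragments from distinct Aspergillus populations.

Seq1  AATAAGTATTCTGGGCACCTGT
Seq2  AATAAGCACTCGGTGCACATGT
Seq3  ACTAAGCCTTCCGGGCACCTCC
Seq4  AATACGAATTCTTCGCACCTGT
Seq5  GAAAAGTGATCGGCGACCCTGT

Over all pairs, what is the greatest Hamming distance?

Pairwise Hamming distances:
  Seq1 vs Seq2: 5
  Seq1 vs Seq3: 6
  Seq1 vs Seq4: 4
  Seq1 vs Seq5: 8
  Seq2 vs Seq3: 8
  Seq2 vs Seq4: 7
  Seq2 vs Seq5: 9
  Seq3 vs Seq4: 9
  Seq3 vs Seq5: 12
  Seq4 vs Seq5: 10
The largest is 12, between Seq3 and Seq5.

12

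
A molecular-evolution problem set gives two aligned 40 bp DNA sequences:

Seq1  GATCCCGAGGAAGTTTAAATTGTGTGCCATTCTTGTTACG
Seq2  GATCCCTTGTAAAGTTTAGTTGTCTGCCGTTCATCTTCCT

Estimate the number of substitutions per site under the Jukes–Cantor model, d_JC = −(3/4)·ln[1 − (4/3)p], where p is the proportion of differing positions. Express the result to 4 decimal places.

The sequences differ at positions 7 (G/T), 8 (A/T), 10 (G/T), 13 (G/A), 14 (T/G), 17 (A/T), 19 (A/G), 24 (G/C), 29 (A/G), 33 (T/A), 35 (G/C), 38 (A/C), 40 (G/T).
p = 13/40 = 0.325000.
d = −0.75 · ln(1 − (4/3)·0.325000) = −0.75 · ln(0.566667) = −0.75 · (-0.567983) = 0.4260.

0.4260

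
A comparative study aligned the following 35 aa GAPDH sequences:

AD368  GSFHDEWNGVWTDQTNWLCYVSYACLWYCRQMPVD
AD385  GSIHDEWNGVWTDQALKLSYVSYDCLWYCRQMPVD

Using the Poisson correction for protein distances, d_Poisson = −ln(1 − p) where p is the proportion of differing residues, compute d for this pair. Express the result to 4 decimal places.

0.1881

Mismatches occur at site 3 (F↔I), site 15 (T↔A), site 16 (N↔L), site 17 (W↔K), site 19 (C↔S), site 24 (A↔D).
p = 6/35 = 0.171429.
d = −ln(1 − 0.171429) = −ln(0.828571) = 0.1881.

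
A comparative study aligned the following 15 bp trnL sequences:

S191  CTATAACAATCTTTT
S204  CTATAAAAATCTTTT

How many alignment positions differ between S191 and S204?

1

A single mismatch occurs at site 7 (C↔A).
That gives 1 mismatch out of 15 aligned sites, so the Hamming distance is 1.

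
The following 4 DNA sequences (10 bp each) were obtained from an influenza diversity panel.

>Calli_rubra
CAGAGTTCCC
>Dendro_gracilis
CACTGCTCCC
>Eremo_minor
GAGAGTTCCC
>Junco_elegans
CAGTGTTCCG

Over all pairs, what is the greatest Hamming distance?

Pairwise Hamming distances:
  Calli_rubra vs Dendro_gracilis: 3
  Calli_rubra vs Eremo_minor: 1
  Calli_rubra vs Junco_elegans: 2
  Dendro_gracilis vs Eremo_minor: 4
  Dendro_gracilis vs Junco_elegans: 3
  Eremo_minor vs Junco_elegans: 3
The largest is 4, between Dendro_gracilis and Eremo_minor.

4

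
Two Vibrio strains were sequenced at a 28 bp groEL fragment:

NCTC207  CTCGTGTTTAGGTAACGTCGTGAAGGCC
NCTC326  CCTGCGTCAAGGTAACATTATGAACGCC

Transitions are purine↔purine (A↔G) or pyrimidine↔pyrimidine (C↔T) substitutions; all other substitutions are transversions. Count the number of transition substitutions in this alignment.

7

The sequences differ at positions 2 (T/C, transition), 3 (C/T, transition), 5 (T/C, transition), 8 (T/C, transition), 9 (T/A, transversion), 17 (G/A, transition), 19 (C/T, transition), 20 (G/A, transition), 25 (G/C, transversion).
Of the 9 differences, 7 transitions and 2 transversions, so the answer is 7.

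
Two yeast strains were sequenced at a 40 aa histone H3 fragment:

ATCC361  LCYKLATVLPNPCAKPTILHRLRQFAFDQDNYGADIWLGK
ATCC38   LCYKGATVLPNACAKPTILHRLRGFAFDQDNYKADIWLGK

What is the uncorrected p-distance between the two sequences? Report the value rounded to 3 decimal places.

Differing sites — 5:L/G; 12:P/A; 24:Q/G; 33:G/K.
There are 4 differences over 40 sites, so p = 4/40 = 0.100.

0.100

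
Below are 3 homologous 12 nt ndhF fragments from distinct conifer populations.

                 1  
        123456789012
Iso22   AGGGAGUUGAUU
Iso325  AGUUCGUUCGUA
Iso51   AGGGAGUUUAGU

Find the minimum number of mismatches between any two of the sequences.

2

Pairwise Hamming distances:
  Iso22 vs Iso325: 6
  Iso22 vs Iso51: 2
  Iso325 vs Iso51: 7
The smallest is 2, between Iso22 and Iso51.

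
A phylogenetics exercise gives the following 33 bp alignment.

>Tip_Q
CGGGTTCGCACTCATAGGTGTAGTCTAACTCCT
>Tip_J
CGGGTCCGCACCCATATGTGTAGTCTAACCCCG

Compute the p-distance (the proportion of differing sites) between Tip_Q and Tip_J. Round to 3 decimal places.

The sequences differ at positions 6 (T/C), 12 (T/C), 17 (G/T), 30 (T/C), 33 (T/G).
There are 5 differences over 33 sites, so p = 5/33 = 0.152.

0.152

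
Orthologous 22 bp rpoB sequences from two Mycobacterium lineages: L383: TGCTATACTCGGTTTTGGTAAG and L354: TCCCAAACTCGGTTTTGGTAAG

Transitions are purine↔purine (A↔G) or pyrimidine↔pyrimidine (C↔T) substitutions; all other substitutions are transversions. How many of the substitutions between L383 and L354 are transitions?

Mismatches occur at site 2 (G/C, transversion), site 4 (T/C, transition), site 6 (T/A, transversion).
Of the 3 differences, 1 transition and 2 transversions, so the answer is 1.

1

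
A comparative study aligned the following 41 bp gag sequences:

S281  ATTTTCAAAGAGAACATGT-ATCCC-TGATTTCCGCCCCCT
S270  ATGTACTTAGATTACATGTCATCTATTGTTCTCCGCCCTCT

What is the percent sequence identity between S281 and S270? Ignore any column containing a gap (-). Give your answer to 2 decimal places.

Excluding the 2 gap columns leaves 39 comparable sites.
The sequences differ at positions 3 (T/G), 5 (T/A), 7 (A/T), 8 (A/T), 12 (G/T), 13 (A/T), 24 (C/T), 25 (C/A), 29 (A/T), 31 (T/C), 39 (C/T).
28 of the 39 comparable sites match, so the percent identity is 28/39 × 100 = 71.79%.

71.79%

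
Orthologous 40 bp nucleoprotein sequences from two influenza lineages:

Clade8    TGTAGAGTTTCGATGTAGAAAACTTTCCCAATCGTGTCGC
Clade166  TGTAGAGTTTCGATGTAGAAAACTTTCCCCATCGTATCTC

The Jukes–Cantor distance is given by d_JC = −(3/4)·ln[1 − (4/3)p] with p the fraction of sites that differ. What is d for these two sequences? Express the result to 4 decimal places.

Mismatches occur at site 30 (A↔C), site 36 (G↔A), site 39 (G↔T).
p = 3/40 = 0.075000.
d = −0.75 · ln(1 − (4/3)·0.075000) = −0.75 · ln(0.900000) = −0.75 · (-0.105361) = 0.0790.

0.0790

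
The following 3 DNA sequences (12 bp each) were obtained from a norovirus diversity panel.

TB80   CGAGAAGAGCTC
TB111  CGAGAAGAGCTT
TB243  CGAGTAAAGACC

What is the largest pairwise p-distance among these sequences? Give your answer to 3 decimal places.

Pairwise Hamming distances:
  TB80 vs TB111: 1
  TB80 vs TB243: 4
  TB111 vs TB243: 5
The largest is 5 mismatches, between TB111 and TB243; p = 5/12 = 0.417.

0.417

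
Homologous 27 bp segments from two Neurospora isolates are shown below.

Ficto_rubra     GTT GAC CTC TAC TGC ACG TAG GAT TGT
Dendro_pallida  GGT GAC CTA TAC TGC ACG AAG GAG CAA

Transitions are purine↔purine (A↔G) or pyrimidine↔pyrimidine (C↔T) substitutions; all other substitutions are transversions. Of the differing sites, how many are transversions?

Differing sites — 2:T/G (Tv); 9:C/A (Tv); 19:T/A (Tv); 24:T/G (Tv); 25:T/C (Ti); 26:G/A (Ti); 27:T/A (Tv).
Of the 7 differences, 2 transitions and 5 transversions, so the answer is 5.

5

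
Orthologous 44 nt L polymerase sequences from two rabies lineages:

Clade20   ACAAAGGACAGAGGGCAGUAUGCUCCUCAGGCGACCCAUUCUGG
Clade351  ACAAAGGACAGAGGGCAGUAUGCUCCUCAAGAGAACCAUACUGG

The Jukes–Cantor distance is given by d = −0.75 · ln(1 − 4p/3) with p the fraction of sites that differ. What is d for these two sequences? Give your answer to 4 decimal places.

The sequences differ at positions 30 (G/A), 32 (C/A), 35 (C/A), 40 (U/A).
p = 4/44 = 0.090909.
d = −0.75 · ln(1 − (4/3)·0.090909) = −0.75 · ln(0.878788) = −0.75 · (-0.129212) = 0.0969.

0.0969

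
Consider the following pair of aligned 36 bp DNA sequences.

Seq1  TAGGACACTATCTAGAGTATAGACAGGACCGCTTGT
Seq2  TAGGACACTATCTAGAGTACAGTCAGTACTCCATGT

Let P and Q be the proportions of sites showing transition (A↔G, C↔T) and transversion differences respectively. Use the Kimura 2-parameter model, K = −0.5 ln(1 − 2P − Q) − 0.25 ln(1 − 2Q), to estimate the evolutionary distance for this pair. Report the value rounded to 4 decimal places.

The sequences differ at positions 20 (T/C, transition), 23 (A/T, transversion), 27 (G/T, transversion), 30 (C/T, transition), 31 (G/C, transversion), 33 (T/A, transversion).
Of the 6 differences, 2 transitions and 4 transversions over 36 sites: P = 2/36 = 0.055556, Q = 4/36 = 0.111111.
d = −0.5·ln(0.777777) − 0.25·ln(0.777778) = −0.5·(-0.251315) − 0.25·(-0.251314) = 0.1885.

0.1885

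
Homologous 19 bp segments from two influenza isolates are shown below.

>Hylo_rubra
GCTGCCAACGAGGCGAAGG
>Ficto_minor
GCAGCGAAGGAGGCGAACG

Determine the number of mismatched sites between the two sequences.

4

Differing sites — 3:T/A; 6:C/G; 9:C/G; 18:G/C.
That gives 4 mismatches out of 19 aligned sites, so the Hamming distance is 4.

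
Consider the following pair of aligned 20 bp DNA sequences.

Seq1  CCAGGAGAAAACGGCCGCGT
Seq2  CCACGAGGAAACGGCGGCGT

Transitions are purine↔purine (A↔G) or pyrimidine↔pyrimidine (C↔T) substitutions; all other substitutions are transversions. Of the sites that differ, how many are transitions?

Mismatches occur at site 4 (G→C, transversion), site 8 (A→G, transition), site 16 (C→G, transversion).
Of the 3 differences, 1 transition and 2 transversions, so the answer is 1.

1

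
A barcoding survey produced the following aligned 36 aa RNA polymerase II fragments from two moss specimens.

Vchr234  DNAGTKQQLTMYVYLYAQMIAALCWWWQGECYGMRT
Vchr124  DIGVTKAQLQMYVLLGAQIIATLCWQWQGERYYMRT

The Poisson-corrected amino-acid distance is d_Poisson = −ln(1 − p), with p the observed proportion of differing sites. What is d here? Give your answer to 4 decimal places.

The sequences differ at positions 2 (N/I), 3 (A/G), 4 (G/V), 7 (Q/A), 10 (T/Q), 14 (Y/L), 16 (Y/G), 19 (M/I), 22 (A/T), 26 (W/Q), 31 (C/R), 33 (G/Y).
p = 12/36 = 0.333333.
d = −ln(1 − 0.333333) = −ln(0.666667) = 0.4055.

0.4055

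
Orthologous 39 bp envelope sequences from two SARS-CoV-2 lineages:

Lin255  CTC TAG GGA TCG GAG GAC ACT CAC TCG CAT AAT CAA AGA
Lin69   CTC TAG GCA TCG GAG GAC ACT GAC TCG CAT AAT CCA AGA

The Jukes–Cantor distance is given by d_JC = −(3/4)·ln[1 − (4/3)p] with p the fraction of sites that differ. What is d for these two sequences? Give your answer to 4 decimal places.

Differing sites — 8:G/C; 22:C/G; 35:A/C.
p = 3/39 = 0.076923.
d = −0.75 · ln(1 − (4/3)·0.076923) = −0.75 · ln(0.897436) = −0.75 · (-0.108213) = 0.0812.

0.0812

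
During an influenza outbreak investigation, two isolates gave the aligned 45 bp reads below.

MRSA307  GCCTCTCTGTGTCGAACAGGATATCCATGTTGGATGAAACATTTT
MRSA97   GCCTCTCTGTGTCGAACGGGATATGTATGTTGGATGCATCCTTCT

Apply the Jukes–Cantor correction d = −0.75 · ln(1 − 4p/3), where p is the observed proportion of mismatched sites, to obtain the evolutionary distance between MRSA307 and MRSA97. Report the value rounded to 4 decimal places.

Mismatches occur at site 18 (A→G), site 25 (C→G), site 26 (C→T), site 37 (A→C), site 39 (A→T), site 41 (A→C), site 44 (T→C).
p = 7/45 = 0.155556.
d = −0.75 · ln(1 − (4/3)·0.155556) = −0.75 · ln(0.792592) = −0.75 · (-0.232447) = 0.1743.

0.1743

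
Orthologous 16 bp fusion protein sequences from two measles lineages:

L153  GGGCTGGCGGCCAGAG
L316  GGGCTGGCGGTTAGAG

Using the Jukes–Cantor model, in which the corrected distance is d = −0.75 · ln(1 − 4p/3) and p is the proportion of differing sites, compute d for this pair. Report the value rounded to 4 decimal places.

0.1367

Mismatches occur at site 11 (C↔T), site 12 (C↔T).
p = 2/16 = 0.125000.
d = −0.75 · ln(1 − (4/3)·0.125000) = −0.75 · ln(0.833333) = −0.75 · (-0.182322) = 0.1367.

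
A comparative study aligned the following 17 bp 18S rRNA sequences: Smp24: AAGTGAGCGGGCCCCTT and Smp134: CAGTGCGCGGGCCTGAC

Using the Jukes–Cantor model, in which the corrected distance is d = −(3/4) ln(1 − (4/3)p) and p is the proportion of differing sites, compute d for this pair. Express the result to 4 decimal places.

The sequences differ at positions 1 (A/C), 6 (A/C), 14 (C/T), 15 (C/G), 16 (T/A), 17 (T/C).
p = 6/17 = 0.352941.
d = −0.75 · ln(1 − (4/3)·0.352941) = −0.75 · ln(0.529412) = −0.75 · (-0.635988) = 0.4770.

0.4770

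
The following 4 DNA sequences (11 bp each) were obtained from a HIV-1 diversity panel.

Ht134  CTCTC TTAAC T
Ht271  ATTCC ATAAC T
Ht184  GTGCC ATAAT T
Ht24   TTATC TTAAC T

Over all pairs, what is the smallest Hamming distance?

Pairwise Hamming distances:
  Ht134 vs Ht271: 4
  Ht134 vs Ht184: 5
  Ht134 vs Ht24: 2
  Ht271 vs Ht184: 3
  Ht271 vs Ht24: 4
  Ht184 vs Ht24: 5
The smallest is 2, between Ht134 and Ht24.

2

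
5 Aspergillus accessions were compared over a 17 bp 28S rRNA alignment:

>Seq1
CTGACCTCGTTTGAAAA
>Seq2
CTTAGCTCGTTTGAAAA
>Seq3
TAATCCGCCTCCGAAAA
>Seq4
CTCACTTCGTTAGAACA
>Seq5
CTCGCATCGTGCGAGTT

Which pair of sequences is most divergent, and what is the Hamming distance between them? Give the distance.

11

Pairwise Hamming distances:
  Seq1 vs Seq2: 2
  Seq1 vs Seq3: 8
  Seq1 vs Seq4: 4
  Seq1 vs Seq5: 8
  Seq2 vs Seq3: 9
  Seq2 vs Seq4: 5
  Seq2 vs Seq5: 9
  Seq3 vs Seq4: 10
  Seq3 vs Seq5: 11
  Seq4 vs Seq5: 7
The largest is 11, between Seq3 and Seq5.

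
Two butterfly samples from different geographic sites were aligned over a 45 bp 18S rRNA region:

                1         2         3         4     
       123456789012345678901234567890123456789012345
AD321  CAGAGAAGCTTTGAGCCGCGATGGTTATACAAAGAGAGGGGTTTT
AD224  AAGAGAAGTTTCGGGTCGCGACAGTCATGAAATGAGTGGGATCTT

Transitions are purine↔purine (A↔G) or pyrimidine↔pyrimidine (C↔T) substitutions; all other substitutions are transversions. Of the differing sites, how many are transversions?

Differing sites — 1:C/A (Tv); 9:C/T (Ti); 12:T/C (Ti); 14:A/G (Ti); 16:C/T (Ti); 22:T/C (Ti); 23:G/A (Ti); 26:T/C (Ti); 29:A/G (Ti); 30:C/A (Tv); 33:A/T (Tv); 37:A/T (Tv); 41:G/A (Ti); 43:T/C (Ti).
Of the 14 differences, 10 transitions and 4 transversions, so the answer is 4.

4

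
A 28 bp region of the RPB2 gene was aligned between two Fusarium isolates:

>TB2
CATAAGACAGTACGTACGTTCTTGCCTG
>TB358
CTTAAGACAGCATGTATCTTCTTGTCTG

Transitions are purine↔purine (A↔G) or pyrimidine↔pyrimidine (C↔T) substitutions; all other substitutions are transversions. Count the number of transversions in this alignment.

2

Mismatches occur at site 2 (A↔T, transversion), site 11 (T↔C, transition), site 13 (C↔T, transition), site 17 (C↔T, transition), site 18 (G↔C, transversion), site 25 (C↔T, transition).
Of the 6 differences, 4 transitions and 2 transversions, so the answer is 2.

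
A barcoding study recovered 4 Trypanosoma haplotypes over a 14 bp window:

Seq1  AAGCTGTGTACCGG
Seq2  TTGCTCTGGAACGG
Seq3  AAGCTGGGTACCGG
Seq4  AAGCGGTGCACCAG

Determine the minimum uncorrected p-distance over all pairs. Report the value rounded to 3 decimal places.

0.071

Pairwise Hamming distances:
  Seq1 vs Seq2: 5
  Seq1 vs Seq3: 1
  Seq1 vs Seq4: 3
  Seq2 vs Seq3: 6
  Seq2 vs Seq4: 7
  Seq3 vs Seq4: 4
The smallest is 1 mismatch, between Seq1 and Seq3; p = 1/14 = 0.071.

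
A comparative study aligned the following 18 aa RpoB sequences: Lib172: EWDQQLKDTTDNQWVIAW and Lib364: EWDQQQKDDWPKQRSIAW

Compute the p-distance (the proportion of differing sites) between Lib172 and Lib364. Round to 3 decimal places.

Differing sites — 6:L/Q; 9:T/D; 10:T/W; 11:D/P; 12:N/K; 14:W/R; 15:V/S.
There are 7 differences over 18 sites, so p = 7/18 = 0.389.

0.389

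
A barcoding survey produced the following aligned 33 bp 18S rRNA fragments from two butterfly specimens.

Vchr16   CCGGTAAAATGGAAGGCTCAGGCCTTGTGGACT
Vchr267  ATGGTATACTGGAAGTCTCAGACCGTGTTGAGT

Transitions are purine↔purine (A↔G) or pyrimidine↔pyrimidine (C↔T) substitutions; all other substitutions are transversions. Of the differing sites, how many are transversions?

Mismatches occur at site 1 (C→A, transversion), site 2 (C→T, transition), site 7 (A→T, transversion), site 9 (A→C, transversion), site 16 (G→T, transversion), site 22 (G→A, transition), site 25 (T→G, transversion), site 29 (G→T, transversion), site 32 (C→G, transversion).
Of the 9 differences, 2 transitions and 7 transversions, so the answer is 7.

7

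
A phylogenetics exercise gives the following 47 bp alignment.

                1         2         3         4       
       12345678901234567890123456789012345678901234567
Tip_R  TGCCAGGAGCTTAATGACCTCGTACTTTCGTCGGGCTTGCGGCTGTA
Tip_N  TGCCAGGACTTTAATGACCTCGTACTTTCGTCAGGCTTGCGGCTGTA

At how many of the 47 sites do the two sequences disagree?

3

Mismatches occur at site 9 (G→C), site 10 (C→T), site 33 (G→A).
That gives 3 mismatches out of 47 aligned sites, so the Hamming distance is 3.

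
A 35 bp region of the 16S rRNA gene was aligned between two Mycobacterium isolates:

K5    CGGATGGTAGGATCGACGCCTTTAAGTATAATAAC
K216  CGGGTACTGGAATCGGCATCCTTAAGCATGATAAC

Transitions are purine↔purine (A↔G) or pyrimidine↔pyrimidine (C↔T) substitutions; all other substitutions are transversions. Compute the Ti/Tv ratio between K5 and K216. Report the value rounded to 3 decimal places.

The sequences differ at positions 4 (A/G, transition), 6 (G/A, transition), 7 (G/C, transversion), 9 (A/G, transition), 11 (G/A, transition), 16 (A/G, transition), 18 (G/A, transition), 19 (C/T, transition), 21 (T/C, transition), 27 (T/C, transition), 30 (A/G, transition).
Of the 11 differences, 10 transitions and 1 transversion, so Ti/Tv = 10/1 = 10.000.

10.000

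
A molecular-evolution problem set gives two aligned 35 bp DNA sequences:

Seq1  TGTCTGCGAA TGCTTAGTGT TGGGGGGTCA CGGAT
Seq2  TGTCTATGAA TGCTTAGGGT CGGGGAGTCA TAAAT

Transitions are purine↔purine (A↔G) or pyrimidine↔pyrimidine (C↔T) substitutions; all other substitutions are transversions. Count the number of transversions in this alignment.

1

Mismatches occur at site 6 (G/A, transition), site 7 (C/T, transition), site 18 (T/G, transversion), site 21 (T/C, transition), site 26 (G/A, transition), site 31 (C/T, transition), site 32 (G/A, transition), site 33 (G/A, transition).
Of the 8 differences, 7 transitions and 1 transversion, so the answer is 1.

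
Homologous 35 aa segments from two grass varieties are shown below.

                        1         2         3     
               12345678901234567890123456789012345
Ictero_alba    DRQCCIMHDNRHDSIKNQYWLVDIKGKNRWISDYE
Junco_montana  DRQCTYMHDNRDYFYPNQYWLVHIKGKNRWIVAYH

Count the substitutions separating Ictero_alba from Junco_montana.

Differing sites — 5:C/T; 6:I/Y; 12:H/D; 13:D/Y; 14:S/F; 15:I/Y; 16:K/P; 23:D/H; 32:S/V; 33:D/A; 35:E/H.
That gives 11 mismatches out of 35 aligned sites, so the Hamming distance is 11.

11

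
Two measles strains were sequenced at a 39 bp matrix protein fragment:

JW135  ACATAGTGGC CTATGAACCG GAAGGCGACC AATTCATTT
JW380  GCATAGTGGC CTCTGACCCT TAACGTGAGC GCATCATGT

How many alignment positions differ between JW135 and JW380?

12

Differing sites — 1:A/G; 13:A/C; 17:A/C; 20:G/T; 21:G/T; 24:G/C; 26:C/T; 29:C/G; 31:A/G; 32:A/C; 33:T/A; 38:T/G.
That gives 12 mismatches out of 39 aligned sites, so the Hamming distance is 12.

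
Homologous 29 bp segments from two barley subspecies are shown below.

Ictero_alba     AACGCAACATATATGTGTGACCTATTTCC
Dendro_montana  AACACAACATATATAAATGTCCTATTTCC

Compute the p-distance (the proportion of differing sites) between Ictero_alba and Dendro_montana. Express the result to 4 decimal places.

Differing sites — 4:G/A; 15:G/A; 16:T/A; 17:G/A; 20:A/T.
There are 5 differences over 29 sites, so p = 5/29 = 0.1724.

0.1724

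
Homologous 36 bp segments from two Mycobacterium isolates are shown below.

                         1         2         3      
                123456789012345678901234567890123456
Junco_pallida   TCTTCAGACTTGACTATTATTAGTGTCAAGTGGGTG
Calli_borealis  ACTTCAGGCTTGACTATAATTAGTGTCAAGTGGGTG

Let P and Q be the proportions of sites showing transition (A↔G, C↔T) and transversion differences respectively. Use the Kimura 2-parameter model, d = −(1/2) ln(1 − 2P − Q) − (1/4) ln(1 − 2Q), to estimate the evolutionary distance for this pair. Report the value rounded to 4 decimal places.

0.0883

Mismatches occur at site 1 (T/A, transversion), site 8 (A/G, transition), site 18 (T/A, transversion).
Of the 3 differences, 1 transition and 2 transversions over 36 sites: P = 1/36 = 0.027778, Q = 2/36 = 0.055556.
d = −0.5·ln(0.888888) − 0.25·ln(0.888888) = −0.5·(-0.117784) − 0.25·(-0.117784) = 0.0883.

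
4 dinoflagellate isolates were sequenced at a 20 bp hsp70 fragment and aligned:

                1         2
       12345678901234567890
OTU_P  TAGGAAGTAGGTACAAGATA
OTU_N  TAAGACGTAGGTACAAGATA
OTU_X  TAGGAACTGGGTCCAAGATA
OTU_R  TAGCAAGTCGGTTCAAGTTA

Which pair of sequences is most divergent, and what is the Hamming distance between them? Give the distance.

Pairwise Hamming distances:
  OTU_P vs OTU_N: 2
  OTU_P vs OTU_X: 3
  OTU_P vs OTU_R: 4
  OTU_N vs OTU_X: 5
  OTU_N vs OTU_R: 6
  OTU_X vs OTU_R: 5
The largest is 6, between OTU_N and OTU_R.

6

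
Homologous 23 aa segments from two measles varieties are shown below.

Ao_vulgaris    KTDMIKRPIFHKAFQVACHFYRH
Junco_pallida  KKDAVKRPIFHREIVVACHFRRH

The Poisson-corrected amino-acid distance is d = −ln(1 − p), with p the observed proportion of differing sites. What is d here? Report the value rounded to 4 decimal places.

0.4274

Mismatches occur at site 2 (T/K), site 4 (M/A), site 5 (I/V), site 12 (K/R), site 13 (A/E), site 14 (F/I), site 15 (Q/V), site 21 (Y/R).
p = 8/23 = 0.347826.
d = −ln(1 − 0.347826) = −ln(0.652174) = 0.4274.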